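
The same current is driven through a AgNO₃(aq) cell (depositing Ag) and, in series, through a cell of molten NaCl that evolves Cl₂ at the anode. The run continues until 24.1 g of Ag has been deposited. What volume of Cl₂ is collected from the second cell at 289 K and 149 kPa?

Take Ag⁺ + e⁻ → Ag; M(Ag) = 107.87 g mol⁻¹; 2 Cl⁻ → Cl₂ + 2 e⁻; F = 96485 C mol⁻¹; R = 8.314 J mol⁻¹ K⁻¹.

1.80 L

n(Ag) = 24.1 / 107.87 = 0.2234 mol, so n(e⁻) = 1 × 0.2234 = 0.2234 mol.
The cells are in series, so the same 0.2234 mol of electrons passes through the second cell.
2 Cl⁻ → Cl₂ + 2 e⁻ — 2 mol e⁻ per mol Cl₂, so n(Cl₂) = 0.2234/2 = 0.1117 mol.
V = nRT/P = (0.1117 × 8.314 × 289) / (149 × 10³) = 0.00180 m³ = 1.80 L.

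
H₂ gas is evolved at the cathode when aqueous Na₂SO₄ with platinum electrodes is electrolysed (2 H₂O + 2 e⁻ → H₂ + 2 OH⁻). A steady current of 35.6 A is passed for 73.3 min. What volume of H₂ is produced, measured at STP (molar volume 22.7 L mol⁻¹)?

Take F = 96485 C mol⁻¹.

18.4 L

Q = I·t = 35.60 A × 4398.0 s = 156600 C.
n(e⁻) = Q/F = 156600 / 96485 = 1.623 mol.
2 electrons are transferred per H₂ molecule, so n(H₂) = 1.623 / 2 = 0.8114 mol.
V = n × V_m = 0.8114 × 22.7 = 18.4 L.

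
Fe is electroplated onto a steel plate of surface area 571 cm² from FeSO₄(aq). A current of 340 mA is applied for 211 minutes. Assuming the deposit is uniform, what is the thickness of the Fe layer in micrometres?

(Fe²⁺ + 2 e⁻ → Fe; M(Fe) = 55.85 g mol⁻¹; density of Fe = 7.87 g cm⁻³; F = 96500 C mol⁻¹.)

2.77 μm

Q = I·t = 0.3400 × 12660 = 4304 C; n(e⁻) = 0.04461 mol.
n(Fe) = n(e⁻)/2 = 0.02230 mol, so m = 0.02230 × 55.85 = 1.246 g.
Volume = m/ρ = 1.246 / 7.87 = 0.1583 cm³.
Thickness = V/A = 0.1583 / 571 = 2.77 × 10⁻⁴ cm = 2.77 μm.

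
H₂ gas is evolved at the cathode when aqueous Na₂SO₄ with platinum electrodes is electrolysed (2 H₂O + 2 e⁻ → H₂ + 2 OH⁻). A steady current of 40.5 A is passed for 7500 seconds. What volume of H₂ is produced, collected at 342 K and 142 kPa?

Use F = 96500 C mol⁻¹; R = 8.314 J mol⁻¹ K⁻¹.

Q = I·t = 40.50 A × 7500.0 s = 303800 C.
n(e⁻) = Q/F = 303800 / 96500 = 3.148 mol.
2 electrons are transferred per H₂ molecule, so n(H₂) = 3.148 / 2 = 1.574 mol.
V = nRT/P = (1.574 × 8.314 × 342) / (142 × 10³ Pa) = 0.0315 m³ = 31.5 L.

31.5 L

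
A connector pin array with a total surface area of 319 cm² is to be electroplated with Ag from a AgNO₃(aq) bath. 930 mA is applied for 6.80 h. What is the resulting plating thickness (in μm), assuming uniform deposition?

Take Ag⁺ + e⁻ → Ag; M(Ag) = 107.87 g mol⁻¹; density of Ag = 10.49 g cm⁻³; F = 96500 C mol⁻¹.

Q = I·t = 0.9300 × 24480 = 22770 C; n(e⁻) = 0.2359 mol.
n(Ag) = n(e⁻)/1 = 0.2359 mol, so m = 0.2359 × 107.87 = 25.45 g.
Volume = m/ρ = 25.45 / 10.49 = 2.426 cm³.
Thickness = V/A = 2.426 / 319 = 0.00761 cm = 76.1 μm.

76.1 μm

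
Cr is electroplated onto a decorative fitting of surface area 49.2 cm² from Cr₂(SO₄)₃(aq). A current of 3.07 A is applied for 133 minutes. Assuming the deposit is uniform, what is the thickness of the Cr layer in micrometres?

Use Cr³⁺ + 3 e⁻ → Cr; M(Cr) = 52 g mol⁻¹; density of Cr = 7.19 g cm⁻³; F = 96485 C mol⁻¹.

124 μm

Q = I·t = 3.070 × 7980.0 = 24500 C; n(e⁻) = 0.2539 mol.
n(Cr) = n(e⁻)/3 = 0.08464 mol, so m = 0.08464 × 52 = 4.401 g.
Volume = m/ρ = 4.401 / 7.19 = 0.6121 cm³.
Thickness = V/A = 0.6121 / 49.2 = 0.0124 cm = 124 μm.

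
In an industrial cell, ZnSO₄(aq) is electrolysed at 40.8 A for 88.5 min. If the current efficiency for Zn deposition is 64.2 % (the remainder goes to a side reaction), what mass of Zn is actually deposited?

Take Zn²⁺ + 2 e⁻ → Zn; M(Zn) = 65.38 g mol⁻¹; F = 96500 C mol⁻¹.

Q = I·t = 40.80 × 5310.0 = 216600 C.
n(e⁻) = 216600/96500 = 2.245 mol; theoretically n(Zn) = 2.245/2 = 1.123 mol, m_theo = 73.39 g.
At 64.2 % efficiency, m_actual = 0.642 × 73.39 = 47.1 g.

47.1 g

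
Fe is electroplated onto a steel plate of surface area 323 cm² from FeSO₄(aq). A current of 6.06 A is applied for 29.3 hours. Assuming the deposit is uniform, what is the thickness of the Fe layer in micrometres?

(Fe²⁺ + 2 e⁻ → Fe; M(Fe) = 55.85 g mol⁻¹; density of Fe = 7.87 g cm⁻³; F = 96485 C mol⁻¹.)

728 μm

Q = I·t = 6.060 × 105480 = 639200 C; n(e⁻) = 6.625 mol.
n(Fe) = n(e⁻)/2 = 3.312 mol, so m = 3.312 × 55.85 = 185.0 g.
Volume = m/ρ = 185.0 / 7.87 = 23.51 cm³.
Thickness = V/A = 23.51 / 323 = 0.0728 cm = 728 μm.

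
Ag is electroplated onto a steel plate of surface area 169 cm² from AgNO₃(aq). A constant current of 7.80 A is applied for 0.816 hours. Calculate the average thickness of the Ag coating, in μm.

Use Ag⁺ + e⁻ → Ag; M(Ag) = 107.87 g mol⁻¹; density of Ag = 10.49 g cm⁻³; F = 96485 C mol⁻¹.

144 μm

Q = I·t = 7.800 × 2937.6 = 22910 C; n(e⁻) = 0.2375 mol.
n(Ag) = n(e⁻)/1 = 0.2375 mol, so m = 0.2375 × 107.87 = 25.62 g.
Volume = m/ρ = 25.62 / 10.49 = 2.442 cm³.
Thickness = V/A = 2.442 / 169 = 0.0144 cm = 144 μm.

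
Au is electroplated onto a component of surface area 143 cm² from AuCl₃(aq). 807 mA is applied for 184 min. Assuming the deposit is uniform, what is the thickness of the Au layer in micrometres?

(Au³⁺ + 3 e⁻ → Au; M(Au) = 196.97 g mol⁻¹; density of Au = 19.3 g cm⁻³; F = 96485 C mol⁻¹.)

22.0 μm

Q = I·t = 0.8070 × 11040 = 8909 C; n(e⁻) = 0.09234 mol.
n(Au) = n(e⁻)/3 = 0.03078 mol, so m = 0.03078 × 196.97 = 6.063 g.
Volume = m/ρ = 6.063 / 19.3 = 0.3141 cm³.
Thickness = V/A = 0.3141 / 143 = 0.00220 cm = 22.0 μm.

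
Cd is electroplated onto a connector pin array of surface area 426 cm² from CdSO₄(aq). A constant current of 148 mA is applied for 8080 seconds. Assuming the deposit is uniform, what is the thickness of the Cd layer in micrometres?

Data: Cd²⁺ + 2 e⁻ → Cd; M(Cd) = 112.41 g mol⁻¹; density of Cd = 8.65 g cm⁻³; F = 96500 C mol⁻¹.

Q = I·t = 0.1480 × 8080.0 = 1196 C; n(e⁻) = 0.01239 mol.
n(Cd) = n(e⁻)/2 = 0.006196 mol, so m = 0.006196 × 112.41 = 0.6965 g.
Volume = m/ρ = 0.6965 / 8.65 = 0.08052 cm³.
Thickness = V/A = 0.08052 / 426 = 1.89 × 10⁻⁴ cm = 1.89 μm.

1.89 μm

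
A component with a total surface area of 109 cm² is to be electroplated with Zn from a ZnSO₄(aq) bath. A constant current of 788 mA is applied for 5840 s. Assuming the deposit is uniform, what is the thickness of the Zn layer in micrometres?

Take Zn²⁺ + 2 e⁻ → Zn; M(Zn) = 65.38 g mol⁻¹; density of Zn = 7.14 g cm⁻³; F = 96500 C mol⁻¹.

20.0 μm

Q = I·t = 0.7880 × 5840.0 = 4602 C; n(e⁻) = 0.04769 mol.
n(Zn) = n(e⁻)/2 = 0.02384 mol, so m = 0.02384 × 65.38 = 1.559 g.
Volume = m/ρ = 1.559 / 7.14 = 0.2183 cm³.
Thickness = V/A = 0.2183 / 109 = 0.00200 cm = 20.0 μm.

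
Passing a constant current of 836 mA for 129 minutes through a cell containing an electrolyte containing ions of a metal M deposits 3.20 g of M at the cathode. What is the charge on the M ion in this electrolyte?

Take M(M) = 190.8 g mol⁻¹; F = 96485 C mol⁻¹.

Q = I·t = 0.8360 A × 7740.0 s = 6471 C, so n(e⁻) = 6471/96485 = 0.06706 mol.
n(M) deposited = 3.20 / 190.8 = 0.01677 mol.
Electrons per atom = n(e⁻)/n(M) = 0.06706 / 0.01677 = 4.00 ≈ 4, so the ion is M⁴⁺.

+4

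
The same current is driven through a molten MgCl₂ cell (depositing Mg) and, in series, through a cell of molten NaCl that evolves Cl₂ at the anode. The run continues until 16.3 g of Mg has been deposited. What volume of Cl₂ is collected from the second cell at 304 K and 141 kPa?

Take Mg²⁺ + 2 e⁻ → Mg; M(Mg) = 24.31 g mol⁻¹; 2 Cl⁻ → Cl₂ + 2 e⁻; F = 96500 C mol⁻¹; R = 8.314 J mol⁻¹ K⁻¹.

n(Mg) = 16.3 / 24.31 = 0.6705 mol, so n(e⁻) = 2 × 0.6705 = 1.341 mol.
The cells are in series, so the same 1.341 mol of electrons passes through the second cell.
2 Cl⁻ → Cl₂ + 2 e⁻ — 2 mol e⁻ per mol Cl₂, so n(Cl₂) = 1.341/2 = 0.6705 mol.
V = nRT/P = (0.6705 × 8.314 × 304) / (141 × 10³) = 0.0120 m³ = 12.0 L.

12.0 L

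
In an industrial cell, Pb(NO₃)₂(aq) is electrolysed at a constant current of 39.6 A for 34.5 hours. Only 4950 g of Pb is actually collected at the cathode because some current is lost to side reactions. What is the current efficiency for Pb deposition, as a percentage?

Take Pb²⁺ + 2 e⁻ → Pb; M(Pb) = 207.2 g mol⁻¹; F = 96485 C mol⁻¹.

Q = I·t = 39.60 × 124200 = 4918000 C; n(e⁻) = 4918000/96485 = 50.97 mol.
Theoretical n(Pb) = n(e⁻)/2 = 25.49 mol, i.e. m_theo = 25.49 × 207.2 = 5281 g.
Efficiency = m_actual / m_theo = 4950 / 5281 = 93.7 %.

93.7 %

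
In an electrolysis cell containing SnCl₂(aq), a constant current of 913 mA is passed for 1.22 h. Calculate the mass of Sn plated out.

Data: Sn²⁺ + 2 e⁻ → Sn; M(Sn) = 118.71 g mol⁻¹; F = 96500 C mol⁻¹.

2.47 g

Q = I·t = 0.9130 A × 4392.0 s = 4010 C.
n(e⁻) = Q/F = 4010 / 96500 = 0.04155 mol.
Sn²⁺ + 2 e⁻ → Sn, so n(Sn) = n(e⁻)/2 = 0.02078 mol.
m = n·M = 0.02078 × 118.71 = 2.47 g.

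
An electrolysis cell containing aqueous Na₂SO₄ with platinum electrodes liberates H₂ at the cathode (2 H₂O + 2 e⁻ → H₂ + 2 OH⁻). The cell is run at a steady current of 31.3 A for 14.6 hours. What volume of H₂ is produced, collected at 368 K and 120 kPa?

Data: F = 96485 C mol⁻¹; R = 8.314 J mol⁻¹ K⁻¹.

Q = I·t = 31.30 A × 52560 s = 1645000 C.
n(e⁻) = Q/F = 1645000 / 96485 = 17.05 mol.
2 electrons are transferred per H₂ molecule, so n(H₂) = 17.05 / 2 = 8.525 mol.
V = nRT/P = (8.525 × 8.314 × 368) / (120 × 10³ Pa) = 0.217 m³ = 217 L.

217 L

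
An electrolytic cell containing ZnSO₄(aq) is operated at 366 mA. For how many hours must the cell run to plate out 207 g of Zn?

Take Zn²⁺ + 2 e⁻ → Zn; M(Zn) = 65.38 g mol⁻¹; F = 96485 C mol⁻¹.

464 h

n(Zn) = m/M = 207 / 65.38 = 3.166 mol.
Each Zn atom requires 2 electrons, so n(e⁻) = 2 × 3.166 = 6.332 mol.
Q = n(e⁻)·F = 6.332 × 96485 = 611000 C.
t = Q/I = 611000 / 0.3660 A = 1669000 s = 464 h.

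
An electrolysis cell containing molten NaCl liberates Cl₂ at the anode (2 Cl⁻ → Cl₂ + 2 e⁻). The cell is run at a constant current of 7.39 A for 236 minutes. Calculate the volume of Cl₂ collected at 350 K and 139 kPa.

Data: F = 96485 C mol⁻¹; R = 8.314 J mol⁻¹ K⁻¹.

11.4 L

Q = I·t = 7.390 A × 14160 s = 104600 C.
n(e⁻) = Q/F = 104600 / 96485 = 1.085 mol.
2 electrons are transferred per Cl₂ molecule, so n(Cl₂) = 1.085 / 2 = 0.5423 mol.
V = nRT/P = (0.5423 × 8.314 × 350) / (139 × 10³ Pa) = 0.0114 m³ = 11.4 L.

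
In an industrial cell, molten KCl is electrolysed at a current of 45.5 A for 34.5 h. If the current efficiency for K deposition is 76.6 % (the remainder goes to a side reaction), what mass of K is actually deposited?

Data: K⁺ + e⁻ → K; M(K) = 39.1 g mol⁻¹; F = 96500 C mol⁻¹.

1750 g

Q = I·t = 45.50 × 124200 = 5651000 C.
n(e⁻) = 5651000/96500 = 58.56 mol; theoretically n(K) = 58.56/1 = 58.56 mol, m_theo = 2290 g.
At 76.6 % efficiency, m_actual = 0.766 × 2290 = 1750 g.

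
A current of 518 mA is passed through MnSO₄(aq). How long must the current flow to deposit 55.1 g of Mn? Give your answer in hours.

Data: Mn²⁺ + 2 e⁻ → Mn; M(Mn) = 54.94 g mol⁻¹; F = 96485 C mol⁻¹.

104 h

n(Mn) = m/M = 55.1 / 54.94 = 1.003 mol.
Each Mn atom requires 2 electrons, so n(e⁻) = 2 × 1.003 = 2.006 mol.
Q = n(e⁻)·F = 2.006 × 96485 = 193500 C.
t = Q/I = 193500 / 0.5180 A = 373600 s = 104 h.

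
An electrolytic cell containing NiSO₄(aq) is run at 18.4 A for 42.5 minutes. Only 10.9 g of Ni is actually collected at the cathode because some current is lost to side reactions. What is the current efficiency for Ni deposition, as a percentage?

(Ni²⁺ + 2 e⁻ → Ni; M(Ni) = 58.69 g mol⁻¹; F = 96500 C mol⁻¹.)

Q = I·t = 18.40 × 2550.0 = 46920 C; n(e⁻) = 46920/96500 = 0.4862 mol.
Theoretical n(Ni) = n(e⁻)/2 = 0.2431 mol, i.e. m_theo = 0.2431 × 58.69 = 14.27 g.
Efficiency = m_actual / m_theo = 10.9 / 14.27 = 76.4 %.

76.4 %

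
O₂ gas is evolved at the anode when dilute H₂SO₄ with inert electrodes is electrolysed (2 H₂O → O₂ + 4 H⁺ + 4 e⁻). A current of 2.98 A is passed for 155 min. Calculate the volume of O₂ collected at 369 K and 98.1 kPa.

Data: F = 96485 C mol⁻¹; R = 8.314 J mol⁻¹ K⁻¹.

Q = I·t = 2.980 A × 9300.0 s = 27710 C.
n(e⁻) = Q/F = 27710 / 96485 = 0.2872 mol.
4 electrons are transferred per O₂ molecule, so n(O₂) = 0.2872 / 4 = 0.07181 mol.
V = nRT/P = (0.07181 × 8.314 × 369) / (98.1 × 10³ Pa) = 0.00225 m³ = 2.25 L.

2.25 L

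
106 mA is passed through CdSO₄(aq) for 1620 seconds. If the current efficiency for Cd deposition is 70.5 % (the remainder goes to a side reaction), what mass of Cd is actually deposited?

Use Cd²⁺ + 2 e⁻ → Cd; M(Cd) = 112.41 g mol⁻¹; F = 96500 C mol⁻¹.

0.0705 g

Q = I·t = 0.1060 × 1620.0 = 171.7 C.
n(e⁻) = 171.7/96500 = 0.001779 mol; theoretically n(Cd) = 0.001779/2 = 0.0008897 mol, m_theo = 0.1000 g.
At 70.5 % efficiency, m_actual = 0.705 × 0.1000 = 0.0705 g.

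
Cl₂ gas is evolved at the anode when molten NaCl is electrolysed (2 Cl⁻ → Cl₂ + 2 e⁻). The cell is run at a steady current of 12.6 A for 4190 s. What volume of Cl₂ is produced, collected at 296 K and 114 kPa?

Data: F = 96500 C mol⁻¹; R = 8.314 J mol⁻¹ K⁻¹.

Q = I·t = 12.60 A × 4190.0 s = 52790 C.
n(e⁻) = Q/F = 52790 / 96500 = 0.5471 mol.
2 electrons are transferred per Cl₂ molecule, so n(Cl₂) = 0.5471 / 2 = 0.2735 mol.
V = nRT/P = (0.2735 × 8.314 × 296) / (114 × 10³ Pa) = 0.00591 m³ = 5.91 L.

5.91 L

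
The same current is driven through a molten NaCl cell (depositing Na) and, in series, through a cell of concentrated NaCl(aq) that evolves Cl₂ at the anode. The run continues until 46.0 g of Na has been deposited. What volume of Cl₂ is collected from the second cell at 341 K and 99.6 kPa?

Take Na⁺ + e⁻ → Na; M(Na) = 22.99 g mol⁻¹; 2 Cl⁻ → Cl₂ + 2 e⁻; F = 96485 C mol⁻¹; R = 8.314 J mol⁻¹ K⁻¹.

n(Na) = 46.0 / 22.99 = 2.001 mol, so n(e⁻) = 1 × 2.001 = 2.001 mol.
The cells are in series, so the same 2.001 mol of electrons passes through the second cell.
2 Cl⁻ → Cl₂ + 2 e⁻ — 2 mol e⁻ per mol Cl₂, so n(Cl₂) = 2.001/2 = 1.000 mol.
V = nRT/P = (1.000 × 8.314 × 341) / (99.6 × 10³) = 0.0285 m³ = 28.5 L.

28.5 L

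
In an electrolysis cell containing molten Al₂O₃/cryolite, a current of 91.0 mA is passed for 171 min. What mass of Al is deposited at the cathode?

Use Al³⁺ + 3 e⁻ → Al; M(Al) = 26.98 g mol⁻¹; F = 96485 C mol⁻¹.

0.0870 g

Q = I·t = 0.09100 A × 10260 s = 933.7 C.
n(e⁻) = Q/F = 933.7 / 96485 = 0.009677 mol.
Al³⁺ + 3 e⁻ → Al, so n(Al) = n(e⁻)/3 = 0.003226 mol.
m = n·M = 0.003226 × 26.98 = 0.0870 g.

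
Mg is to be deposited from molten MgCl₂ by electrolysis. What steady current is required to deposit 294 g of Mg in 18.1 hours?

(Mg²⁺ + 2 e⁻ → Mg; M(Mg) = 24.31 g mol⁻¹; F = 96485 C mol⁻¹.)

n(Mg) = 294 / 24.31 = 12.09 mol.
n(e⁻) = 2 × 12.09 = 24.19 mol.
Q = n(e⁻)·F = 24.19 × 96485 = 2334000 C.
I = Q/t = 2334000 / 65160 s = 35.8 A.

35.8 A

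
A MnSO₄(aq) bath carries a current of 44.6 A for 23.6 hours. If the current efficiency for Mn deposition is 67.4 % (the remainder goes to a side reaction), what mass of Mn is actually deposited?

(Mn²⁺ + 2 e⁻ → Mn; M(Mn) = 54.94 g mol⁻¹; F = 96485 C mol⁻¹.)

727 g

Q = I·t = 44.60 × 84960 = 3789000 C.
n(e⁻) = 3789000/96485 = 39.27 mol; theoretically n(Mn) = 39.27/2 = 19.64 mol, m_theo = 1079 g.
At 67.4 % efficiency, m_actual = 0.674 × 1079 = 727 g.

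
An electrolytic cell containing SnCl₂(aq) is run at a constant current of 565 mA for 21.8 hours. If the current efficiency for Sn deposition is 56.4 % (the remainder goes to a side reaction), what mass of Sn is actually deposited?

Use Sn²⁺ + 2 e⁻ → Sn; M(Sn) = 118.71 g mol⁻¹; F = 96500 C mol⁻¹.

15.4 g

Q = I·t = 0.5650 × 78480 = 44340 C.
n(e⁻) = 44340/96500 = 0.4595 mol; theoretically n(Sn) = 0.4595/2 = 0.2297 mol, m_theo = 27.27 g.
At 56.4 % efficiency, m_actual = 0.564 × 27.27 = 15.4 g.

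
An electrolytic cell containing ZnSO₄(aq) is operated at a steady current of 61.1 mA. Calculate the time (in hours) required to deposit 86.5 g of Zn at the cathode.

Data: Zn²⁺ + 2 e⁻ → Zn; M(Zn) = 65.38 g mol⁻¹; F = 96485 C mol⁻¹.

n(Zn) = m/M = 86.5 / 65.38 = 1.323 mol.
Each Zn atom requires 2 electrons, so n(e⁻) = 2 × 1.323 = 2.646 mol.
Q = n(e⁻)·F = 2.646 × 96485 = 255300 C.
t = Q/I = 255300 / 0.06110 A = 4178000 s = 1160 h.

1160 h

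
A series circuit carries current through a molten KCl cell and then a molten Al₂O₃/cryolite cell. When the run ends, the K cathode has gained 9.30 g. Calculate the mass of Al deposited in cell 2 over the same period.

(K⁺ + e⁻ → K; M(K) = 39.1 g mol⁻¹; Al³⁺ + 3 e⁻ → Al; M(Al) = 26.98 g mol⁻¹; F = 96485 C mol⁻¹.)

2.14 g

n(K) = 9.30 / 39.1 = 0.2379 mol.
Since K⁺ + e⁻ → K, n(e⁻) passed = 1 × 0.2379 = 0.2379 mol.
Cells in series carry the same charge, so the same 0.2379 mol of electrons passes through cell 2.
Al³⁺ + 3 e⁻ → Al, so n(Al) = 0.2379 / 3 = 0.07928 mol.
m(Al) = 0.07928 × 26.98 = 2.14 g.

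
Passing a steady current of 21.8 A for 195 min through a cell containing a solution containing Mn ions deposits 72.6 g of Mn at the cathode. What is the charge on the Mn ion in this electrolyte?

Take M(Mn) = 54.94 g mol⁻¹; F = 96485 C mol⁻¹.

+2

Q = I·t = 21.80 A × 11700 s = 255100 C, so n(e⁻) = 255100/96485 = 2.644 mol.
n(Mn) deposited = 72.6 / 54.94 = 1.321 mol.
Electrons per atom = n(e⁻)/n(Mn) = 2.644 / 1.321 = 2.00 ≈ 2, so the ion is Mn²⁺.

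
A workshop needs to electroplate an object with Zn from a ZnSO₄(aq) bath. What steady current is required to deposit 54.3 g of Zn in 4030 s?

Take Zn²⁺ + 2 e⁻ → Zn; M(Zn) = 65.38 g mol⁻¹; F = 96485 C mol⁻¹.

39.8 A

n(Zn) = 54.3 / 65.38 = 0.8305 mol.
n(e⁻) = 2 × 0.8305 = 1.661 mol.
Q = n(e⁻)·F = 1.661 × 96485 = 160300 C.
I = Q/t = 160300 / 4030.0 s = 39.8 A.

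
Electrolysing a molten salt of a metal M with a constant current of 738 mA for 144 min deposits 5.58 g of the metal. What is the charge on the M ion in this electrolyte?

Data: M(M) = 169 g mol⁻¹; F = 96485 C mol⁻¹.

Q = I·t = 0.7380 A × 8640.0 s = 6376 C, so n(e⁻) = 6376/96485 = 0.06609 mol.
n(M) deposited = 5.58 / 169 = 0.03302 mol.
Electrons per atom = n(e⁻)/n(M) = 0.06609 / 0.03302 = 2.00 ≈ 2, so the ion is M²⁺.

+2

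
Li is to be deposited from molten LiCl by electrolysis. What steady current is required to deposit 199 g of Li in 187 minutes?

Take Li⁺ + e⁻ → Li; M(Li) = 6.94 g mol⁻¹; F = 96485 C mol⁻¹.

247 A

n(Li) = 199 / 6.94 = 28.67 mol.
n(e⁻) = 1 × 28.67 = 28.67 mol.
Q = n(e⁻)·F = 28.67 × 96485 = 2767000 C.
I = Q/t = 2767000 / 11220 s = 247 A.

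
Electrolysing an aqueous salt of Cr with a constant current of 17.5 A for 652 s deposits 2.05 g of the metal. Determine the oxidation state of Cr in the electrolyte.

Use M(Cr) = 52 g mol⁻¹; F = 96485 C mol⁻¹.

Q = I·t = 17.50 A × 652.00 s = 11410 C, so n(e⁻) = 11410/96485 = 0.1183 mol.
n(Cr) deposited = 2.05 / 52 = 0.03942 mol.
Electrons per atom = n(e⁻)/n(Cr) = 0.1183 / 0.03942 = 3.00 ≈ 3, so the ion is Cr³⁺.

+3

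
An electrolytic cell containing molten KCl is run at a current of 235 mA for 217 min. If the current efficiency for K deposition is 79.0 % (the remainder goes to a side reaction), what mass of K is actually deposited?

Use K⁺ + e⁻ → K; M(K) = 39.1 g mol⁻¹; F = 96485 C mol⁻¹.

0.980 g

Q = I·t = 0.2350 × 13020 = 3060 C.
n(e⁻) = 3060/96485 = 0.03171 mol; theoretically n(K) = 0.03171/1 = 0.03171 mol, m_theo = 1.240 g.
At 79.0 % efficiency, m_actual = 0.790 × 1.240 = 0.980 g.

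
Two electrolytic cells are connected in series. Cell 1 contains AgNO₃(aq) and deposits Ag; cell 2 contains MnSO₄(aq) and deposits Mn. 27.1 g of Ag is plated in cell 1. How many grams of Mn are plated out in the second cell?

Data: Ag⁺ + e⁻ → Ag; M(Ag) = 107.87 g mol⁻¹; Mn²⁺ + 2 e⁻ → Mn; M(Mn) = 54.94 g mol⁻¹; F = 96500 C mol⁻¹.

n(Ag) = 27.1 / 107.87 = 0.2512 mol.
Since Ag⁺ + e⁻ → Ag, n(e⁻) passed = 1 × 0.2512 = 0.2512 mol.
Cells in series carry the same charge, so the same 0.2512 mol of electrons passes through cell 2.
Mn²⁺ + 2 e⁻ → Mn, so n(Mn) = 0.2512 / 2 = 0.1256 mol.
m(Mn) = 0.1256 × 54.94 = 6.90 g.

6.90 g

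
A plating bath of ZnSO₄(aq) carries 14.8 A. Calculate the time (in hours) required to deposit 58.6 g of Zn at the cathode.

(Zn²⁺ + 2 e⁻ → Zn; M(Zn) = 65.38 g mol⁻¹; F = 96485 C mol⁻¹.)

3.25 h

n(Zn) = m/M = 58.6 / 65.38 = 0.8963 mol.
Each Zn atom requires 2 electrons, so n(e⁻) = 2 × 0.8963 = 1.793 mol.
Q = n(e⁻)·F = 1.793 × 96485 = 173000 C.
t = Q/I = 173000 / 14.80 A = 11690 s = 3.25 h.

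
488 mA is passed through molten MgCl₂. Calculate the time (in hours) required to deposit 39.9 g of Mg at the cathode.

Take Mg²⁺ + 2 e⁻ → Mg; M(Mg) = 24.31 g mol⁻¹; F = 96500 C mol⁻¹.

180 h

n(Mg) = m/M = 39.9 / 24.31 = 1.641 mol.
Each Mg atom requires 2 electrons, so n(e⁻) = 2 × 1.641 = 3.283 mol.
Q = n(e⁻)·F = 3.283 × 96500 = 316800 C.
t = Q/I = 316800 / 0.4880 A = 649100 s = 180 h.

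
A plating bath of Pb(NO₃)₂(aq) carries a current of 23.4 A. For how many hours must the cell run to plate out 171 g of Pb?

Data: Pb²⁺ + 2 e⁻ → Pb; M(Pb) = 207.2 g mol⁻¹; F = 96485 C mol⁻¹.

1.89 h

n(Pb) = m/M = 171 / 207.2 = 0.8253 mol.
Each Pb atom requires 2 electrons, so n(e⁻) = 2 × 0.8253 = 1.651 mol.
Q = n(e⁻)·F = 1.651 × 96485 = 159300 C.
t = Q/I = 159300 / 23.40 A = 6806 s = 1.89 h.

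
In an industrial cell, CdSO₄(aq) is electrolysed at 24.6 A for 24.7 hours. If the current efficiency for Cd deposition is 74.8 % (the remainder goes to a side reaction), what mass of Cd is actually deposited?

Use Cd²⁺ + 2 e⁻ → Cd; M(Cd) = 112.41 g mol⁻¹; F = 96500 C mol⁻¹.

Q = I·t = 24.60 × 88920 = 2187000 C.
n(e⁻) = 2187000/96500 = 22.67 mol; theoretically n(Cd) = 22.67/2 = 11.33 mol, m_theo = 1274 g.
At 74.8 % efficiency, m_actual = 0.748 × 1274 = 953 g.

953 g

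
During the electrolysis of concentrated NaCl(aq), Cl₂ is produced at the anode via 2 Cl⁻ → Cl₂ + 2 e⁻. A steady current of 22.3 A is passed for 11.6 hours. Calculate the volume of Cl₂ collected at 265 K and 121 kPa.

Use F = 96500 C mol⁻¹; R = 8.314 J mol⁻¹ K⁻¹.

Q = I·t = 22.30 A × 41760 s = 931200 C.
n(e⁻) = Q/F = 931200 / 96500 = 9.650 mol.
2 electrons are transferred per Cl₂ molecule, so n(Cl₂) = 9.650 / 2 = 4.825 mol.
V = nRT/P = (4.825 × 8.314 × 265) / (121 × 10³ Pa) = 0.0879 m³ = 87.9 L.

87.9 L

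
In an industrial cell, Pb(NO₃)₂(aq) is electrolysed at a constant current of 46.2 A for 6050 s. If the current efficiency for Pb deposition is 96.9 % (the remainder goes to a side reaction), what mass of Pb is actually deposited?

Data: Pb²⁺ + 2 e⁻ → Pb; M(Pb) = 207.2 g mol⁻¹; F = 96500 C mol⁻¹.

291 g

Q = I·t = 46.20 × 6050.0 = 279500 C.
n(e⁻) = 279500/96500 = 2.896 mol; theoretically n(Pb) = 2.896/2 = 1.448 mol, m_theo = 300.1 g.
At 96.9 % efficiency, m_actual = 0.969 × 300.1 = 291 g.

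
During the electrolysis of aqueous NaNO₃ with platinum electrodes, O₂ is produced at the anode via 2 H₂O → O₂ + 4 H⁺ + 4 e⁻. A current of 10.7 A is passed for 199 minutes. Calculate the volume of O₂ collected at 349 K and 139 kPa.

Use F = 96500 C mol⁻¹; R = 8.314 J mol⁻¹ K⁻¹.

6.91 L

Q = I·t = 10.70 A × 11940 s = 127800 C.
n(e⁻) = Q/F = 127800 / 96500 = 1.324 mol.
4 electrons are transferred per O₂ molecule, so n(O₂) = 1.324 / 4 = 0.3310 mol.
V = nRT/P = (0.3310 × 8.314 × 349) / (139 × 10³ Pa) = 0.00691 m³ = 6.91 L.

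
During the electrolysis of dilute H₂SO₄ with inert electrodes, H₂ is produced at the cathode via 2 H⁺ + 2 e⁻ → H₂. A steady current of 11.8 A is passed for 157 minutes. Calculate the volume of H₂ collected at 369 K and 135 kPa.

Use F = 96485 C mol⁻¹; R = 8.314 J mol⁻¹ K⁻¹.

13.1 L

Q = I·t = 11.80 A × 9420.0 s = 111200 C.
n(e⁻) = Q/F = 111200 / 96485 = 1.152 mol.
2 electrons are transferred per H₂ molecule, so n(H₂) = 1.152 / 2 = 0.5760 mol.
V = nRT/P = (0.5760 × 8.314 × 369) / (135 × 10³ Pa) = 0.0131 m³ = 13.1 L.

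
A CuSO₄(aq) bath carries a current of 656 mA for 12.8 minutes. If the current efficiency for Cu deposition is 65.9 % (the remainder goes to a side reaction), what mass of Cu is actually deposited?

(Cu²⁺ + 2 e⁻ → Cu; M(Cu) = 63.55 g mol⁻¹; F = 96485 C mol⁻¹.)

Q = I·t = 0.6560 × 768.00 = 503.8 C.
n(e⁻) = 503.8/96485 = 0.005222 mol; theoretically n(Cu) = 0.005222/2 = 0.002611 mol, m_theo = 0.1659 g.
At 65.9 % efficiency, m_actual = 0.659 × 0.1659 = 0.109 g.

0.109 g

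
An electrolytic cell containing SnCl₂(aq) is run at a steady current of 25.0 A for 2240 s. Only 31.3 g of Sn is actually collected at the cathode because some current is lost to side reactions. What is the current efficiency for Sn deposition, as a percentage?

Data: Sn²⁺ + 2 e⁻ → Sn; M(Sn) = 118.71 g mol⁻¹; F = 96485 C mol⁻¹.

Q = I·t = 25.00 × 2240.0 = 56000 C; n(e⁻) = 56000/96485 = 0.5804 mol.
Theoretical n(Sn) = n(e⁻)/2 = 0.2902 mol, i.e. m_theo = 0.2902 × 118.71 = 34.45 g.
Efficiency = m_actual / m_theo = 31.3 / 34.45 = 90.9 %.

90.9 %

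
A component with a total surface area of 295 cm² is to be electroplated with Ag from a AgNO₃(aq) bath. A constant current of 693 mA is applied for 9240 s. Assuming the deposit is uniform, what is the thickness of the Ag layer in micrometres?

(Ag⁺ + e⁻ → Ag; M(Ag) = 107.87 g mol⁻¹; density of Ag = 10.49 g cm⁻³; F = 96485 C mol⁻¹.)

23.1 μm

Q = I·t = 0.6930 × 9240.0 = 6403 C; n(e⁻) = 0.06637 mol.
n(Ag) = n(e⁻)/1 = 0.06637 mol, so m = 0.06637 × 107.87 = 7.159 g.
Volume = m/ρ = 7.159 / 10.49 = 0.6824 cm³.
Thickness = V/A = 0.6824 / 295 = 0.00231 cm = 23.1 μm.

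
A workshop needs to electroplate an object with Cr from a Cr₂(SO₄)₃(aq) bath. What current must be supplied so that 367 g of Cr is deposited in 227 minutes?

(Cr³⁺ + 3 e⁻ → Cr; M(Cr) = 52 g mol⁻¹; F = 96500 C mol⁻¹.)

n(Cr) = 367 / 52 = 7.058 mol.
n(e⁻) = 3 × 7.058 = 21.17 mol.
Q = n(e⁻)·F = 21.17 × 96500 = 2043000 C.
I = Q/t = 2043000 / 13620 s = 150 A.

150 A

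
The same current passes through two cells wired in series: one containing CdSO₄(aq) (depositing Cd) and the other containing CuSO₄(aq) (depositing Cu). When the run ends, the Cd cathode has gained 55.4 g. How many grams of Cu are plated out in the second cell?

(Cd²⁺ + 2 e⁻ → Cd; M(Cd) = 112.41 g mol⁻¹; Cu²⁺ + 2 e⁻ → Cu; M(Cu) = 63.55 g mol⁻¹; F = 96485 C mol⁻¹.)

n(Cd) = 55.4 / 112.41 = 0.4928 mol.
Since Cd²⁺ + 2 e⁻ → Cd, n(e⁻) passed = 2 × 0.4928 = 0.9857 mol.
Cells in series carry the same charge, so the same 0.9857 mol of electrons passes through cell 2.
Cu²⁺ + 2 e⁻ → Cu, so n(Cu) = 0.9857 / 2 = 0.4928 mol.
m(Cu) = 0.4928 × 63.55 = 31.3 g.

31.3 g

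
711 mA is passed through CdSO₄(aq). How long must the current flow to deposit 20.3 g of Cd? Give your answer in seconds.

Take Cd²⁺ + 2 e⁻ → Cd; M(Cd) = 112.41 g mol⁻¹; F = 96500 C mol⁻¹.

n(Cd) = m/M = 20.3 / 112.41 = 0.1806 mol.
Each Cd atom requires 2 electrons, so n(e⁻) = 2 × 0.1806 = 0.3612 mol.
Q = n(e⁻)·F = 0.3612 × 96500 = 34850 C.
t = Q/I = 34850 / 0.7110 A = 49020 s.

49000 s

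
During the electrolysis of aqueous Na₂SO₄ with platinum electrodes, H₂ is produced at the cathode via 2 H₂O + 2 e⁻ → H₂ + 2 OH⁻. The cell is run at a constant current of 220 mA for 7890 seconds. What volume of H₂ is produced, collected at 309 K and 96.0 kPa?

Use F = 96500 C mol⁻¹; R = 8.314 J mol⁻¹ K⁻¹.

0.241 L

Q = I·t = 0.2200 A × 7890.0 s = 1736 C.
n(e⁻) = Q/F = 1736 / 96500 = 0.01799 mol.
2 electrons are transferred per H₂ molecule, so n(H₂) = 0.01799 / 2 = 0.008994 mol.
V = nRT/P = (0.008994 × 8.314 × 309) / (96.0 × 10³ Pa) = 2.41 × 10⁻⁴ m³ = 0.241 L.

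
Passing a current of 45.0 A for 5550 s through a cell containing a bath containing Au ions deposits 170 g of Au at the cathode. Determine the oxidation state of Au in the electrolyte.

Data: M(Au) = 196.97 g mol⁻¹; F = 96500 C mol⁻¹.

+3

Q = I·t = 45.00 A × 5550.0 s = 249800 C, so n(e⁻) = 249800/96500 = 2.588 mol.
n(Au) deposited = 170 / 196.97 = 0.8631 mol.
Electrons per atom = n(e⁻)/n(Au) = 2.588 / 0.8631 = 3.00 ≈ 3, so the ion is Au³⁺.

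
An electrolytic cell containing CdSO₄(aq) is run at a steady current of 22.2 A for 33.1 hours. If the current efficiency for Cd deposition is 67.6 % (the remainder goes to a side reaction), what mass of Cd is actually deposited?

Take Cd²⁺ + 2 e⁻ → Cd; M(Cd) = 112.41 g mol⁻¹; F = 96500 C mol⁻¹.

1040 g

Q = I·t = 22.20 × 119160 = 2645000 C.
n(e⁻) = 2645000/96500 = 27.41 mol; theoretically n(Cd) = 27.41/2 = 13.71 mol, m_theo = 1541 g.
At 67.6 % efficiency, m_actual = 0.676 × 1541 = 1040 g.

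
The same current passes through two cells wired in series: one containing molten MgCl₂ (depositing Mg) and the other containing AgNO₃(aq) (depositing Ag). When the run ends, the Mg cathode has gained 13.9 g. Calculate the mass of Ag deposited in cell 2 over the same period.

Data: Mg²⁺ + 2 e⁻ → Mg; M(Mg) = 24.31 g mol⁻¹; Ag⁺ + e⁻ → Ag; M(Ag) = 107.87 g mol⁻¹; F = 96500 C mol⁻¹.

n(Mg) = 13.9 / 24.31 = 0.5718 mol.
Since Mg²⁺ + 2 e⁻ → Mg, n(e⁻) passed = 2 × 0.5718 = 1.144 mol.
Cells in series carry the same charge, so the same 1.144 mol of electrons passes through cell 2.
Ag⁺ + e⁻ → Ag, so n(Ag) = 1.144 / 1 = 1.144 mol.
m(Ag) = 1.144 × 107.87 = 123 g.

123 g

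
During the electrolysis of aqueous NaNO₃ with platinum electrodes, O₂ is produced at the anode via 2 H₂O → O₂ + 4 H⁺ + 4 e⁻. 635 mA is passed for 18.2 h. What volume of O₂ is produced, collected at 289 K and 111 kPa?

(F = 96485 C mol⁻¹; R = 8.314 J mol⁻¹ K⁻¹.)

Q = I·t = 0.6350 A × 65520 s = 41610 C.
n(e⁻) = Q/F = 41610 / 96485 = 0.4312 mol.
4 electrons are transferred per O₂ molecule, so n(O₂) = 0.4312 / 4 = 0.1078 mol.
V = nRT/P = (0.1078 × 8.314 × 289) / (111 × 10³ Pa) = 0.00233 m³ = 2.33 L.

2.33 L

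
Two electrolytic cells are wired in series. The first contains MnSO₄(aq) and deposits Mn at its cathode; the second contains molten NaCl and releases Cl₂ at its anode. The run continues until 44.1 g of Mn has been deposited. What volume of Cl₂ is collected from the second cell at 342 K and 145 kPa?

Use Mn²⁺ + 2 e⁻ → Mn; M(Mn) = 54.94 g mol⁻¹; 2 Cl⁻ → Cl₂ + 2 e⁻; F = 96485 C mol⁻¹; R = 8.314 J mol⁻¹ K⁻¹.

n(Mn) = 44.1 / 54.94 = 0.8027 mol, so n(e⁻) = 2 × 0.8027 = 1.605 mol.
The cells are in series, so the same 1.605 mol of electrons passes through the second cell.
2 Cl⁻ → Cl₂ + 2 e⁻ — 2 mol e⁻ per mol Cl₂, so n(Cl₂) = 1.605/2 = 0.8027 mol.
V = nRT/P = (0.8027 × 8.314 × 342) / (145 × 10³) = 0.0157 m³ = 15.7 L.

15.7 L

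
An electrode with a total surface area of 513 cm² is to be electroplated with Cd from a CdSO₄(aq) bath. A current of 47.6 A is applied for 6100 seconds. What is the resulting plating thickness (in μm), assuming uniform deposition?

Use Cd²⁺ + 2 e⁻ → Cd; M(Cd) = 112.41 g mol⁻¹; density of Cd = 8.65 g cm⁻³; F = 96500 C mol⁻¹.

Q = I·t = 47.60 × 6100.0 = 290400 C; n(e⁻) = 3.009 mol.
n(Cd) = n(e⁻)/2 = 1.504 mol, so m = 1.504 × 112.41 = 169.1 g.
Volume = m/ρ = 169.1 / 8.65 = 19.55 cm³.
Thickness = V/A = 19.55 / 513 = 0.0381 cm = 381 μm.

381 μm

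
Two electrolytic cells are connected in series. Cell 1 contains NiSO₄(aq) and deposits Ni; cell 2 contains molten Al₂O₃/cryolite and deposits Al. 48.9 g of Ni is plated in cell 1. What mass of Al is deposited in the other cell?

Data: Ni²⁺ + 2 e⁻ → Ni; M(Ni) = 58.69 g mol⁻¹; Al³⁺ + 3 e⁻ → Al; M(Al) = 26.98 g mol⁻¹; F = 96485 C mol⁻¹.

15.0 g

n(Ni) = 48.9 / 58.69 = 0.8332 mol.
Since Ni²⁺ + 2 e⁻ → Ni, n(e⁻) passed = 2 × 0.8332 = 1.666 mol.
Cells in series carry the same charge, so the same 1.666 mol of electrons passes through cell 2.
Al³⁺ + 3 e⁻ → Al, so n(Al) = 1.666 / 3 = 0.5555 mol.
m(Al) = 0.5555 × 26.98 = 15.0 g.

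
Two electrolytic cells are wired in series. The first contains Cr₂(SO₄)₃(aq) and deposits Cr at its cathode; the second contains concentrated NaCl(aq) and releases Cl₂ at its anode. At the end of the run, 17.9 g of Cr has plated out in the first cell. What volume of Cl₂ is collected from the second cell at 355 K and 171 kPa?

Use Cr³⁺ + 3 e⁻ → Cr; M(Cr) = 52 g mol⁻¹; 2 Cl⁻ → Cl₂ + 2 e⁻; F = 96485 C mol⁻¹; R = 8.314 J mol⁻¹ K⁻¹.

8.91 L

n(Cr) = 17.9 / 52 = 0.3442 mol, so n(e⁻) = 3 × 0.3442 = 1.033 mol.
The cells are in series, so the same 1.033 mol of electrons passes through the second cell.
2 Cl⁻ → Cl₂ + 2 e⁻ — 2 mol e⁻ per mol Cl₂, so n(Cl₂) = 1.033/2 = 0.5163 mol.
V = nRT/P = (0.5163 × 8.314 × 355) / (171 × 10³) = 0.00891 m³ = 8.91 L.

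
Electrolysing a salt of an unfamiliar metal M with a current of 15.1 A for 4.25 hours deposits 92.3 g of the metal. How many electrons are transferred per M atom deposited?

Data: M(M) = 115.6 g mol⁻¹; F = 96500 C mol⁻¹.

3

Q = I·t = 15.10 A × 15300 s = 231000 C, so n(e⁻) = 231000/96500 = 2.394 mol.
n(M) deposited = 92.3 / 115.6 = 0.7984 mol.
Electrons per atom = n(e⁻)/n(M) = 2.394 / 0.7984 = 3.00 ≈ 3, so the ion is M³⁺.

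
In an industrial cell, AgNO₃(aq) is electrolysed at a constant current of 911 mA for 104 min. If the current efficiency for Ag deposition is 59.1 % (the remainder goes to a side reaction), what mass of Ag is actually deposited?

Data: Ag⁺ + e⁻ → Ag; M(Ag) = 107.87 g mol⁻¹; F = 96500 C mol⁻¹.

Q = I·t = 0.9110 × 6240.0 = 5685 C.
n(e⁻) = 5685/96500 = 0.05891 mol; theoretically n(Ag) = 0.05891/1 = 0.05891 mol, m_theo = 6.354 g.
At 59.1 % efficiency, m_actual = 0.591 × 6.354 = 3.76 g.

3.76 g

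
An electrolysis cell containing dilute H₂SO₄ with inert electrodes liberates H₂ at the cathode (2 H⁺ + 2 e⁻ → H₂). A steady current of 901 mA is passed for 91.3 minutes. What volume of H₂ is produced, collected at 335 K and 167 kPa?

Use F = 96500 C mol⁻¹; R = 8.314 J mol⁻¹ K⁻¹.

0.427 L

Q = I·t = 0.9010 A × 5478.0 s = 4936 C.
n(e⁻) = Q/F = 4936 / 96500 = 0.05115 mol.
2 electrons are transferred per H₂ molecule, so n(H₂) = 0.05115 / 2 = 0.02557 mol.
V = nRT/P = (0.02557 × 8.314 × 335) / (167 × 10³ Pa) = 4.27 × 10⁻⁴ m³ = 0.427 L.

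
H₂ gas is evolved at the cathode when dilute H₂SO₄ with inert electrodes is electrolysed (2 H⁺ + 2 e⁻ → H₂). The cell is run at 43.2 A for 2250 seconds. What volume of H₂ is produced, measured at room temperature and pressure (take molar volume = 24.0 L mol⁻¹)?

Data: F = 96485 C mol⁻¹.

Q = I·t = 43.20 A × 2250.0 s = 97200 C.
n(e⁻) = Q/F = 97200 / 96485 = 1.007 mol.
2 electrons are transferred per H₂ molecule, so n(H₂) = 1.007 / 2 = 0.5037 mol.
V = n × V_m = 0.5037 × 24.0 = 12.1 L.

12.1 L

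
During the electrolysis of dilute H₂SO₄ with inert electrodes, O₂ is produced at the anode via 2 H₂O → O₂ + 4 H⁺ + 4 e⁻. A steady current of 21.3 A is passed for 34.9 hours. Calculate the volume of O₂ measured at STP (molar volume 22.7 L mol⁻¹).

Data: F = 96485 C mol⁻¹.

157 L

Q = I·t = 21.30 A × 125640 s = 2676000 C.
n(e⁻) = Q/F = 2676000 / 96485 = 27.74 mol.
4 electrons are transferred per O₂ molecule, so n(O₂) = 27.74 / 4 = 6.934 mol.
V = n × V_m = 6.934 × 22.7 = 157 L.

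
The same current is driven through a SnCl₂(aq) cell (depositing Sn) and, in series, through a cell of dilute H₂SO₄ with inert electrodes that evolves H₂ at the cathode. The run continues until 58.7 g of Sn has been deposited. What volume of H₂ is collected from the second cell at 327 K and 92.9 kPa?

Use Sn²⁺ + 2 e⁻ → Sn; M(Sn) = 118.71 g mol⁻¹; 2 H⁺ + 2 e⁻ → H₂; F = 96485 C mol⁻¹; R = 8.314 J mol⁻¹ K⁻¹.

n(Sn) = 58.7 / 118.71 = 0.4945 mol, so n(e⁻) = 2 × 0.4945 = 0.9890 mol.
The cells are in series, so the same 0.9890 mol of electrons passes through the second cell.
2 H⁺ + 2 e⁻ → H₂ — 2 mol e⁻ per mol H₂, so n(H₂) = 0.9890/2 = 0.4945 mol.
V = nRT/P = (0.4945 × 8.314 × 327) / (92.9 × 10³) = 0.0145 m³ = 14.5 L.

14.5 L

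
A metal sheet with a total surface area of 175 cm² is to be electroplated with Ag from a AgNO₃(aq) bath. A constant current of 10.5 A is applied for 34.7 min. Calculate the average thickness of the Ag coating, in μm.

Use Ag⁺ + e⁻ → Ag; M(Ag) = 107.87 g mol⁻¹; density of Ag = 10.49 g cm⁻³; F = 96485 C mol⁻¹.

Q = I·t = 10.50 × 2082.0 = 21860 C; n(e⁻) = 0.2266 mol.
n(Ag) = n(e⁻)/1 = 0.2266 mol, so m = 0.2266 × 107.87 = 24.44 g.
Volume = m/ρ = 24.44 / 10.49 = 2.330 cm³.
Thickness = V/A = 2.330 / 175 = 0.0133 cm = 133 μm.

133 μm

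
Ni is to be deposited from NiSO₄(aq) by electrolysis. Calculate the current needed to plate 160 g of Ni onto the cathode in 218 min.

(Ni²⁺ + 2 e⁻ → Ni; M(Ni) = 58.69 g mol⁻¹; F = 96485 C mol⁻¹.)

n(Ni) = 160 / 58.69 = 2.726 mol.
n(e⁻) = 2 × 2.726 = 5.452 mol.
Q = n(e⁻)·F = 5.452 × 96485 = 526100 C.
I = Q/t = 526100 / 13080 s = 40.2 A.

40.2 A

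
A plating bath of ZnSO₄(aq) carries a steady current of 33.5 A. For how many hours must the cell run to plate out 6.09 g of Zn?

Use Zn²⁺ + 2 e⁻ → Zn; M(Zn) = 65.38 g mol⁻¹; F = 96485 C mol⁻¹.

n(Zn) = m/M = 6.09 / 65.38 = 0.09315 mol.
Each Zn atom requires 2 electrons, so n(e⁻) = 2 × 0.09315 = 0.1863 mol.
Q = n(e⁻)·F = 0.1863 × 96485 = 17970 C.
t = Q/I = 17970 / 33.50 A = 536.6 s = 0.149 h.

0.149 h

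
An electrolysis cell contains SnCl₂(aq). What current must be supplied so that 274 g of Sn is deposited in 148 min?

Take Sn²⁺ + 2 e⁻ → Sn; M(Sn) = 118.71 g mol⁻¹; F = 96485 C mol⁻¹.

50.2 A

n(Sn) = 274 / 118.71 = 2.308 mol.
n(e⁻) = 2 × 2.308 = 4.616 mol.
Q = n(e⁻)·F = 4.616 × 96485 = 445400 C.
I = Q/t = 445400 / 8880.0 s = 50.2 A.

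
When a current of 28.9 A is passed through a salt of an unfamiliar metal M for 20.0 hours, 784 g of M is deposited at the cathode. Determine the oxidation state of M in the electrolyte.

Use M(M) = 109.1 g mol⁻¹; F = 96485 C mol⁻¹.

+3

Q = I·t = 28.90 A × 72000 s = 2081000 C, so n(e⁻) = 2081000/96485 = 21.57 mol.
n(M) deposited = 784 / 109.1 = 7.186 mol.
Electrons per atom = n(e⁻)/n(M) = 21.57 / 7.186 = 3.00 ≈ 3, so the ion is M³⁺.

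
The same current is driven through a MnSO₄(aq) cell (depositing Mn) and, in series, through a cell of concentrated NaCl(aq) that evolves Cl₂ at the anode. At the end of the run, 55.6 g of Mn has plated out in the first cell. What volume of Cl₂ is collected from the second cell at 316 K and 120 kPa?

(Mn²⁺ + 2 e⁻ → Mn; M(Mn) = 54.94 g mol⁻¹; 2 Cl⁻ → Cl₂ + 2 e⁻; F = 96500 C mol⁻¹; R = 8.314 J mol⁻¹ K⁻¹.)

22.2 L

n(Mn) = 55.6 / 54.94 = 1.012 mol, so n(e⁻) = 2 × 1.012 = 2.024 mol.
The cells are in series, so the same 2.024 mol of electrons passes through the second cell.
2 Cl⁻ → Cl₂ + 2 e⁻ — 2 mol e⁻ per mol Cl₂, so n(Cl₂) = 2.024/2 = 1.012 mol.
V = nRT/P = (1.012 × 8.314 × 316) / (120 × 10³) = 0.0222 m³ = 22.2 L.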